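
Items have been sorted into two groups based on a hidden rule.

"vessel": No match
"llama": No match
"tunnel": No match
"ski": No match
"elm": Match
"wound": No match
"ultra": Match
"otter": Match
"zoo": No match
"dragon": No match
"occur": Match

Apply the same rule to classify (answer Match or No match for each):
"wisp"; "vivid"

No match, No match

Comparing the two groups points to one rule — starts with a vowel.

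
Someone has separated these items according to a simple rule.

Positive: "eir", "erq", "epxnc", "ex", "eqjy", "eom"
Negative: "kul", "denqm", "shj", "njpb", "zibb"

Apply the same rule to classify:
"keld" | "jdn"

A rule that fits every label: starts with 'e' — true of each 'Positive' example, false of each 'Negative' one.

Negative, Negative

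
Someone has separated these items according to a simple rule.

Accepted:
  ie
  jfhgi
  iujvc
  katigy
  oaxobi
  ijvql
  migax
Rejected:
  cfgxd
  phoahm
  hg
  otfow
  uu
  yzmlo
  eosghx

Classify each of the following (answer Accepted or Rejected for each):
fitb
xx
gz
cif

Accepted, Rejected, Rejected, Accepted

The simplest hypothesis consistent with all the labels is: contains 'i'.
fitb: has 'i', has this property → Accepted.
xx: no 'i', doesn't match → Rejected.
gz: no 'i', doesn't match → Rejected.
cif: has 'i', has this property → Accepted.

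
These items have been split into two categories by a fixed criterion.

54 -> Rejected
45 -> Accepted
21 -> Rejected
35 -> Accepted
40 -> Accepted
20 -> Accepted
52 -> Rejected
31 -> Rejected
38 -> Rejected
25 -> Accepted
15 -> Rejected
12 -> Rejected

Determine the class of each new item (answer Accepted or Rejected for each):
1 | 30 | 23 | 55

A rule that fits every label: multiple of 5 AND at least 20 — true of each 'Accepted' example, false of each 'Rejected' one.

Rejected, Accepted, Rejected, Accepted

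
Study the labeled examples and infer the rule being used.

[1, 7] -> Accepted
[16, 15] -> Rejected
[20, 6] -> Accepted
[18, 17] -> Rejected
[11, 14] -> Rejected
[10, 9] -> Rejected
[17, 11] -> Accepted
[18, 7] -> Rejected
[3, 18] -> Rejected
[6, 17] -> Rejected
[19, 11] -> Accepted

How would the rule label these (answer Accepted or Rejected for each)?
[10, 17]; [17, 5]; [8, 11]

'Accepted' ⟺ sum is even.
[10, 17] → 10+17 = 27 → Rejected. [17, 5] → 17+5 = 22 → Accepted. [8, 11] → 8+11 = 19 → Rejected.

Rejected, Accepted, Rejected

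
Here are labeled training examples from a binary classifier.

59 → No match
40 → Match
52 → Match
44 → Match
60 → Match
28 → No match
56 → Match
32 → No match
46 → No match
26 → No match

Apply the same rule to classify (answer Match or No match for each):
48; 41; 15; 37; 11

Match, No match, No match, No match, No match

The common property of the 'Match' items is: multiple of 4 AND at least 40. No 'No match' item has it.
48: Match (48 = 4·12, 48 ≥ 40). 41: No match (41 = 4·10 + 1, 41 ≥ 40). 15: No match (15 = 4·3 + 3, 15 < 40). 37: No match (37 = 4·9 + 1, 37 < 40). 11: No match (11 = 4·2 + 3, 11 < 40).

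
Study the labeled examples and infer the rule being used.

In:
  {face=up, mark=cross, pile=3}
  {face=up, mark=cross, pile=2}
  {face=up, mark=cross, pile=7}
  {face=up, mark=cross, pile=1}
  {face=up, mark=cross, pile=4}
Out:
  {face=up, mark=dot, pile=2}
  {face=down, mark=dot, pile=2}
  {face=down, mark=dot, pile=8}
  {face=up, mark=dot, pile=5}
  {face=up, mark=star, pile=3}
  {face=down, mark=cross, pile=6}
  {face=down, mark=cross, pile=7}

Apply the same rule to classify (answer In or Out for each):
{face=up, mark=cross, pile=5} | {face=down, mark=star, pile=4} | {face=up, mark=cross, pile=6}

In, Out, In

One predicate separates the groups cleanly: mark is cross AND face is up.
{face=up, mark=cross, pile=5} — mark is cross, face is up, hence In. {face=down, mark=star, pile=4} — mark is star, face is down, hence Out. {face=up, mark=cross, pile=6} — mark is cross, face is up, hence In.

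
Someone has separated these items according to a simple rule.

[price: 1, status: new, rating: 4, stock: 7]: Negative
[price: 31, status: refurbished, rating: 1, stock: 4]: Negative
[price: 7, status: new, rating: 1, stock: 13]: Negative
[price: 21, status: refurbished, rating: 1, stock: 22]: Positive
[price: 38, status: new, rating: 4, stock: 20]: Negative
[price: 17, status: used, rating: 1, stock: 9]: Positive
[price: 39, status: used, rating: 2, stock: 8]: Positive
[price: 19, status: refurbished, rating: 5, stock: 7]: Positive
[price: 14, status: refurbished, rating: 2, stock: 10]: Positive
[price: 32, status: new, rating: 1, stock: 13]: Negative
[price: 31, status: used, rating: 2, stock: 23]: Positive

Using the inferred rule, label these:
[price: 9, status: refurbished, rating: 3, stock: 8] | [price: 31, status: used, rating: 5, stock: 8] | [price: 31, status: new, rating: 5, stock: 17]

'Positive' ⟺ status is not new AND stock ≥ 7.
[price: 9, status: refurbished, rating: 3, stock: 8]: status is refurbished, stock = 8, meets the rule → Positive. [price: 31, status: used, rating: 5, stock: 8]: status is used, stock = 8, meets the rule → Positive. [price: 31, status: new, rating: 5, stock: 17]: status is new, stock = 17, lacks this property → Negative.

Positive, Positive, Negative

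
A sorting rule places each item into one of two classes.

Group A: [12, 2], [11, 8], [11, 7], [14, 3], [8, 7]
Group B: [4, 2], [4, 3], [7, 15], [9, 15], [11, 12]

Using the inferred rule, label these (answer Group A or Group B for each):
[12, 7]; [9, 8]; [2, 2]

Group A, Group A, Group B

'Group A' ⟺ first > second AND sum ≥ 14.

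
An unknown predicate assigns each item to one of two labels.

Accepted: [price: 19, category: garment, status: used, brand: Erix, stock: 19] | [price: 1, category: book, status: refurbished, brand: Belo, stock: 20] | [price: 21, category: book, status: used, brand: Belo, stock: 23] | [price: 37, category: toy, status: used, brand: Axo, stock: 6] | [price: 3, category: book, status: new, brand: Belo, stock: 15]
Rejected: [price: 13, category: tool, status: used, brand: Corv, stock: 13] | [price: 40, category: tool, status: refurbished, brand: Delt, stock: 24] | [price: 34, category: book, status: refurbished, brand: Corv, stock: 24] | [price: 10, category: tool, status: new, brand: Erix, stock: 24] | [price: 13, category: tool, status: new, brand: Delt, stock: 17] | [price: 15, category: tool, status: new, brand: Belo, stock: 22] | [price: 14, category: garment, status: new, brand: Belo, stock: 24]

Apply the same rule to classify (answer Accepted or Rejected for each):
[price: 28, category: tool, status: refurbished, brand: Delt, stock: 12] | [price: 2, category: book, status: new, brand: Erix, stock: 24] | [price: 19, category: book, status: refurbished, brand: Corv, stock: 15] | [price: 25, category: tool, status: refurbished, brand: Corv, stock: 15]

Rejected, Rejected, Accepted, Rejected

'Accepted' ⟺ category is not tool AND stock ≤ 23.
[price: 28, category: tool, status: refurbished, brand: Delt, stock: 12]: category is tool, stock = 12, does not satisfy this → Rejected.
[price: 2, category: book, status: new, brand: Erix, stock: 24]: category is book, stock = 24, does not satisfy this → Rejected.
[price: 19, category: book, status: refurbished, brand: Corv, stock: 15]: category is book, stock = 15, qualifies → Accepted.
[price: 25, category: tool, status: refurbished, brand: Corv, stock: 15]: category is tool, stock = 15, does not satisfy this → Rejected.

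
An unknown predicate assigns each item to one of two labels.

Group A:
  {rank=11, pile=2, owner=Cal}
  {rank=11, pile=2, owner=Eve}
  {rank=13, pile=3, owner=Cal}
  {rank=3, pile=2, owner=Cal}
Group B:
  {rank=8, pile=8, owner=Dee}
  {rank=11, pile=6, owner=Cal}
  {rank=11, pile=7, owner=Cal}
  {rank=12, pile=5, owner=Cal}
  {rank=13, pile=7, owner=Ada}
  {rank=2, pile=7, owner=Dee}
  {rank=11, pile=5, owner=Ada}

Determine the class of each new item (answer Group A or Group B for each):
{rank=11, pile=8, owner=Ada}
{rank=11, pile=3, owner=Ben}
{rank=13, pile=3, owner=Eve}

The simplest hypothesis consistent with all the labels is: pile ≤ 3.

Group B, Group A, Group A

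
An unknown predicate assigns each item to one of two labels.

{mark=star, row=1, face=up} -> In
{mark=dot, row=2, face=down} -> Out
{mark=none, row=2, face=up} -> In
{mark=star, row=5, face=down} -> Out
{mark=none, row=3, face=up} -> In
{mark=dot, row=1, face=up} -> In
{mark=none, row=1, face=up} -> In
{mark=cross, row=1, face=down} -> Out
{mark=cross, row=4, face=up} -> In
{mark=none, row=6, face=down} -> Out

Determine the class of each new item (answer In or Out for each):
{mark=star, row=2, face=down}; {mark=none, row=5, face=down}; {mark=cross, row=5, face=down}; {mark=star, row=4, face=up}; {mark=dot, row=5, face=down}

Out, Out, Out, In, Out

The rule appears to be: face is up.
Out: {mark=star, row=2, face=down}, since face is down. Out: {mark=none, row=5, face=down}, since face is down. Out: {mark=cross, row=5, face=down}, since face is down. In: {mark=star, row=4, face=up}, since face is up. Out: {mark=dot, row=5, face=down}, since face is down.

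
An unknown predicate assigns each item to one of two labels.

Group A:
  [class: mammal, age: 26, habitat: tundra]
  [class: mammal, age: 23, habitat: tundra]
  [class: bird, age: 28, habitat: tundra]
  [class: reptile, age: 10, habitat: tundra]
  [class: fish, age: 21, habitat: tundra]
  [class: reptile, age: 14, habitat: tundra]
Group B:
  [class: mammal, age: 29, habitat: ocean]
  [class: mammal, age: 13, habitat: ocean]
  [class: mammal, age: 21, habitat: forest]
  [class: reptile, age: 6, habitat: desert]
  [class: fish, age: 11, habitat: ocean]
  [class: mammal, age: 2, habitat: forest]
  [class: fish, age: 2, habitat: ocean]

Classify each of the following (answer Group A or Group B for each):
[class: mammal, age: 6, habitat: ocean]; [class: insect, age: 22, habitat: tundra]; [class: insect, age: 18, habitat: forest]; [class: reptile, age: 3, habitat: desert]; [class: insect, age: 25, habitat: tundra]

Group B, Group A, Group B, Group B, Group A

Looking at the examples, the only property every 'Group A' case has and every 'Group B' case lacks is: habitat is tundra.
[class: mammal, age: 6, habitat: ocean]: Group B (habitat is ocean).
[class: insect, age: 22, habitat: tundra]: Group A (habitat is tundra).
[class: insect, age: 18, habitat: forest]: Group B (habitat is forest).
[class: reptile, age: 3, habitat: desert]: Group B (habitat is desert).
[class: insect, age: 25, habitat: tundra]: Group A (habitat is tundra).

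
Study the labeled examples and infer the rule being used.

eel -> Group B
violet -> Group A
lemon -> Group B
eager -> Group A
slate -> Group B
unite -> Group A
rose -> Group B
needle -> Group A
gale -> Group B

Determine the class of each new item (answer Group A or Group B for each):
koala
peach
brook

One predicate separates the groups cleanly: has ≥ 3 vowels.
koala: 3 vowels, has this property → Group A.
peach: 2 vowels, fails the rule → Group B.
brook: 2 vowels, fails the rule → Group B.

Group A, Group B, Group B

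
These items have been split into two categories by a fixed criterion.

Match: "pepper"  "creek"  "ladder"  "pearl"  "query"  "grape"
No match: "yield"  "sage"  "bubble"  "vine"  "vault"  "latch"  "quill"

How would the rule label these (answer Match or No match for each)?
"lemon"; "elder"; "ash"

The simplest hypothesis consistent with all the labels is: contains 'r'.
"lemon" → no 'r' → No match.
"elder" → has 'r' → Match.
"ash" → no 'r' → No match.

No match, Match, No match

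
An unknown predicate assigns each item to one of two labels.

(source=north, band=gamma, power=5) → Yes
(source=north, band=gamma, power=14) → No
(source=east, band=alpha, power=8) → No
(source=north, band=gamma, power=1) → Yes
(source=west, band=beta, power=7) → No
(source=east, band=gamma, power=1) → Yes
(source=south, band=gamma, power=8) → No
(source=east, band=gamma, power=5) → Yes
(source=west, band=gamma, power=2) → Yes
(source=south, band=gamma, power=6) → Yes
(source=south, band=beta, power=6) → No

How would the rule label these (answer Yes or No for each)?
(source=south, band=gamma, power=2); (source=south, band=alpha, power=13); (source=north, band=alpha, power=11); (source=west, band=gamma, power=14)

Yes, No, No, No

One predicate separates the groups cleanly: band is gamma AND power ≤ 6.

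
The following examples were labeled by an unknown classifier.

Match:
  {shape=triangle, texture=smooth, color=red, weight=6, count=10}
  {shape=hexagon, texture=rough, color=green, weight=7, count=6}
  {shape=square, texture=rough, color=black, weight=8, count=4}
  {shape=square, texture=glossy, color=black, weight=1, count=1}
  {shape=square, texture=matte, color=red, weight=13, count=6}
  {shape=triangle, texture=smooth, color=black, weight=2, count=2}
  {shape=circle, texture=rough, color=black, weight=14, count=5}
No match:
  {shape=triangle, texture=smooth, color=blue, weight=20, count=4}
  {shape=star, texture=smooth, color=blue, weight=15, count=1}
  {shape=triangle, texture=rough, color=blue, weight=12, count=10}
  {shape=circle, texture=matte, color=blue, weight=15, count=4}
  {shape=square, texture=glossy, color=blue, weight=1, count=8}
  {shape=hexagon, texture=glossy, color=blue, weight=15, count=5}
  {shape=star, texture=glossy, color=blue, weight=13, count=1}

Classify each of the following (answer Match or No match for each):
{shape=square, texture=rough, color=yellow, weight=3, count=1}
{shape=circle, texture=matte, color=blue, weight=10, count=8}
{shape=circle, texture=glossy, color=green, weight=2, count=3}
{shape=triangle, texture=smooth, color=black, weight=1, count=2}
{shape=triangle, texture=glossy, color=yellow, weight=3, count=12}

Looking at the examples, the only property every 'Match' case has and every 'No match' case lacks is: color is not blue.
{shape=square, texture=rough, color=yellow, weight=3, count=1}: Match (color is yellow). {shape=circle, texture=matte, color=blue, weight=10, count=8}: No match (color is blue). {shape=circle, texture=glossy, color=green, weight=2, count=3}: Match (color is green). {shape=triangle, texture=smooth, color=black, weight=1, count=2}: Match (color is black). {shape=triangle, texture=glossy, color=yellow, weight=3, count=12}: Match (color is yellow).

Match, No match, Match, Match, Match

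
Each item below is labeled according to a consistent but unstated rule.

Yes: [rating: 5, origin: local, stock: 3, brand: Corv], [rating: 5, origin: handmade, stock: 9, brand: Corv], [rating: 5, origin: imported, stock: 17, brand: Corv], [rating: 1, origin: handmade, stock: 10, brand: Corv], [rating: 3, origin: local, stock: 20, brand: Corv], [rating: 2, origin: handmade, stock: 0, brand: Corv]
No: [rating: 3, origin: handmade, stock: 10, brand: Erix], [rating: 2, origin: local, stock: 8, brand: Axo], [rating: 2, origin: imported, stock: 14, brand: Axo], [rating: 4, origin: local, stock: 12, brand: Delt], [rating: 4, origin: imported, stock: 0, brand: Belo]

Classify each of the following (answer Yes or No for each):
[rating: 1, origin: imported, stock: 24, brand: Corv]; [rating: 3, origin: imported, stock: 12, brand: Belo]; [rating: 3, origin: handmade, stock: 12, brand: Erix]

A rule that fits every label: brand is Corv — true of each 'Yes' example, false of each 'No' one.
[rating: 1, origin: imported, stock: 24, brand: Corv]: brand is Corv, checks out → Yes. [rating: 3, origin: imported, stock: 12, brand: Belo]: brand is Belo, doesn't match → No. [rating: 3, origin: handmade, stock: 12, brand: Erix]: brand is Erix, doesn't match → No.

Yes, No, No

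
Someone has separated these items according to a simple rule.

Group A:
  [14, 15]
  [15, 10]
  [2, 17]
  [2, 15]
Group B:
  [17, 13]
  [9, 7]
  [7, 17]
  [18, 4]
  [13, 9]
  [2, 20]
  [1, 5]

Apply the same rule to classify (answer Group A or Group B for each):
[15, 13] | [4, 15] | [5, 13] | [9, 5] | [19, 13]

Group B, Group A, Group B, Group B, Group B

Rule: sum is odd. This holds for each 'Group A' example and fails for each 'Group B' one.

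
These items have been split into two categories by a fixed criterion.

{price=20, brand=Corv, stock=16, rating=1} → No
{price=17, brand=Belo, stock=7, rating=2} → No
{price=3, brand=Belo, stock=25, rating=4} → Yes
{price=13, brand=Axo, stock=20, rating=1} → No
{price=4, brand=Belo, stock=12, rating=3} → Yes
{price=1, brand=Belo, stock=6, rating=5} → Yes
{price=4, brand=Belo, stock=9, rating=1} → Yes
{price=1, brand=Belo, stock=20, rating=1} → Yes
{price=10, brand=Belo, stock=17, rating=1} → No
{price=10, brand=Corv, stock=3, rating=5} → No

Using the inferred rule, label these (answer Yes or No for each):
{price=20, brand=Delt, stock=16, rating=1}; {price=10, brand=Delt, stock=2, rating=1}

No, No

The common property of the 'Yes' items is: price ≤ 4. No 'No' item has it.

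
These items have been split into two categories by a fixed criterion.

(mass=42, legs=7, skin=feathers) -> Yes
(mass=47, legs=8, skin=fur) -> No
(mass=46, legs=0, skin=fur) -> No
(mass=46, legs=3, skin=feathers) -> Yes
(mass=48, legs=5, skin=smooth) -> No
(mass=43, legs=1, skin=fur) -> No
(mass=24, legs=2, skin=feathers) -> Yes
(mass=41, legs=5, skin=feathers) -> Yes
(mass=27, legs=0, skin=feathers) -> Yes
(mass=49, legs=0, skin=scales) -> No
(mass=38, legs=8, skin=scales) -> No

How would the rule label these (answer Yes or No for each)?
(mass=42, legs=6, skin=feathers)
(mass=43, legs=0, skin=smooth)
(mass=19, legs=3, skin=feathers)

Yes, No, Yes

'Yes' ⟺ skin is feathers.
(mass=42, legs=6, skin=feathers) — skin is feathers, hence Yes. (mass=43, legs=0, skin=smooth) — skin is smooth, hence No. (mass=19, legs=3, skin=feathers) — skin is feathers, hence Yes.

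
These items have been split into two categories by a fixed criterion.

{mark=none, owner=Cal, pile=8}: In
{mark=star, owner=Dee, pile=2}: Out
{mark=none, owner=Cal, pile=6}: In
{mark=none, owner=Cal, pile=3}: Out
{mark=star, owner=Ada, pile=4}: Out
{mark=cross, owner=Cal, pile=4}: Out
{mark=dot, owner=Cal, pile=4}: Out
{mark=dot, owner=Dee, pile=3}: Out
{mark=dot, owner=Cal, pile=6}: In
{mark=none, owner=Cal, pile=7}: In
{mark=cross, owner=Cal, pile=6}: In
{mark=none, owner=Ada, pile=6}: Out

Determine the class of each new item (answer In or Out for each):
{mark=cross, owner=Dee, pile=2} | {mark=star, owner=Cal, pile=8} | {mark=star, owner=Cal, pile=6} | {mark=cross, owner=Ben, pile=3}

Out, In, In, Out

The rule appears to be: owner is Cal AND pile ≥ 6.
{mark=cross, owner=Dee, pile=2} → owner is Dee, pile = 2 → Out.
{mark=star, owner=Cal, pile=8} → owner is Cal, pile = 8 → In.
{mark=star, owner=Cal, pile=6} → owner is Cal, pile = 6 → In.
{mark=cross, owner=Ben, pile=3} → owner is Ben, pile = 3 → Out.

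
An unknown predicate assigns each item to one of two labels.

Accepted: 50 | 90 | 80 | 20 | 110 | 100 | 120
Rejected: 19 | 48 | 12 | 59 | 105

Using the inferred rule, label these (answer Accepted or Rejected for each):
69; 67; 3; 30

Rejected, Rejected, Rejected, Accepted

The simplest hypothesis consistent with all the labels is: multiple of 10.
69: Rejected (69 = 10·6 + 9). 67: Rejected (67 = 10·6 + 7). 3: Rejected (3 = 10·0 + 3). 30: Accepted (30 = 10·3).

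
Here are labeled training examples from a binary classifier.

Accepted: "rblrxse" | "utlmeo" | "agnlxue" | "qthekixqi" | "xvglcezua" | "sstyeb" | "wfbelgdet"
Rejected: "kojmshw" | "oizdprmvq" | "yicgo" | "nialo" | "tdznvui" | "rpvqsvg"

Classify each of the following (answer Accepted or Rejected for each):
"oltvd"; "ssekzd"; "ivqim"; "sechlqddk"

Rejected, Accepted, Rejected, Accepted

The distinguishing property — contains 'e' — holds for all the 'Accepted' cases and none of the 'Rejected' cases.
"oltvd": no 'e' — lacks this property, so Rejected. "ssekzd": has 'e' — qualifies, so Accepted. "ivqim": no 'e' — lacks this property, so Rejected. "sechlqddk": has 'e' — qualifies, so Accepted.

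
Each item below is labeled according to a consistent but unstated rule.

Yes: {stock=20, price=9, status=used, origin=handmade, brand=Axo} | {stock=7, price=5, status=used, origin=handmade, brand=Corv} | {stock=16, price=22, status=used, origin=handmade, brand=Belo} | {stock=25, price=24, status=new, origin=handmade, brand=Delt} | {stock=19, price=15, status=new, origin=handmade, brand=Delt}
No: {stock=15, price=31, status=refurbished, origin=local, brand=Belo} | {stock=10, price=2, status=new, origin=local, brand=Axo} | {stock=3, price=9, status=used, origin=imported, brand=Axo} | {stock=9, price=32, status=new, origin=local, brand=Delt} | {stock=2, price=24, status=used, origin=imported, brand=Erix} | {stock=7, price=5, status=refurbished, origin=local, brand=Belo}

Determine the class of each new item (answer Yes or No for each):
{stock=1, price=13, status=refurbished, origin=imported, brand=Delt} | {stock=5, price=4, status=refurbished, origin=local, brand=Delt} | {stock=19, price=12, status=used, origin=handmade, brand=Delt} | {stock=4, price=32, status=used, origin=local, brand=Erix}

No, No, Yes, No

The common property of the 'Yes' items is: origin is handmade. No 'No' item has it.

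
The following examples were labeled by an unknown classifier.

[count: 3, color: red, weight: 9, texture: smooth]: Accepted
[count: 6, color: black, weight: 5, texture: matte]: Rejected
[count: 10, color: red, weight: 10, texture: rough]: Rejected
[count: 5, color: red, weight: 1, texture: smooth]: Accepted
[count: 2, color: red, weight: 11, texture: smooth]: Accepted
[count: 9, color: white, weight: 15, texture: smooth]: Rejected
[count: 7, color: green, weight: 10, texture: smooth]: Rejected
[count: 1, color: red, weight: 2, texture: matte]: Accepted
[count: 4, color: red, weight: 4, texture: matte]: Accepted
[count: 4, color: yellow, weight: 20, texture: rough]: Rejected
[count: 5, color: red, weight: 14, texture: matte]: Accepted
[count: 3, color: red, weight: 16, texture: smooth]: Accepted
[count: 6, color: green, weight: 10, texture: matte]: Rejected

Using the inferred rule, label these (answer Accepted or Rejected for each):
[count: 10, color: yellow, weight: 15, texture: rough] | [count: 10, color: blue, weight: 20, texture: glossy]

Rule: color is red AND count ≤ 5. This holds for each 'Accepted' example and fails for each 'Rejected' one.
[count: 10, color: yellow, weight: 15, texture: rough]: color is yellow, count = 10 — doesn't qualify, so Rejected.
[count: 10, color: blue, weight: 20, texture: glossy]: color is blue, count = 10 — doesn't qualify, so Rejected.

Rejected, Rejected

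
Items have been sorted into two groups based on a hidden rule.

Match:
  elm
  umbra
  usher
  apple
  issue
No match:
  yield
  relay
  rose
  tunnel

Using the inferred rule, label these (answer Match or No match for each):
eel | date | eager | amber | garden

Match, No match, Match, Match, No match

Looking at the examples, the only property every 'Match' case has and every 'No match' case lacks is: starts with a vowel.
eel → starts with 'e' → Match. date → starts with 'd' → No match. eager → starts with 'e' → Match. amber → starts with 'a' → Match. garden → starts with 'g' → No match.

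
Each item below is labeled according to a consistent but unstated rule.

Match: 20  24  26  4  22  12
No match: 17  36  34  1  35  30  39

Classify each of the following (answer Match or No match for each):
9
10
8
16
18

No match, Match, Match, Match, Match

The rule appears to be: even AND at most 26.
9 → 9 is odd, 9 ≤ 26 → No match. 10 → 10 is even, 10 ≤ 26 → Match. 8 → 8 is even, 8 ≤ 26 → Match. 16 → 16 is even, 16 ≤ 26 → Match. 18 → 18 is even, 18 ≤ 26 → Match.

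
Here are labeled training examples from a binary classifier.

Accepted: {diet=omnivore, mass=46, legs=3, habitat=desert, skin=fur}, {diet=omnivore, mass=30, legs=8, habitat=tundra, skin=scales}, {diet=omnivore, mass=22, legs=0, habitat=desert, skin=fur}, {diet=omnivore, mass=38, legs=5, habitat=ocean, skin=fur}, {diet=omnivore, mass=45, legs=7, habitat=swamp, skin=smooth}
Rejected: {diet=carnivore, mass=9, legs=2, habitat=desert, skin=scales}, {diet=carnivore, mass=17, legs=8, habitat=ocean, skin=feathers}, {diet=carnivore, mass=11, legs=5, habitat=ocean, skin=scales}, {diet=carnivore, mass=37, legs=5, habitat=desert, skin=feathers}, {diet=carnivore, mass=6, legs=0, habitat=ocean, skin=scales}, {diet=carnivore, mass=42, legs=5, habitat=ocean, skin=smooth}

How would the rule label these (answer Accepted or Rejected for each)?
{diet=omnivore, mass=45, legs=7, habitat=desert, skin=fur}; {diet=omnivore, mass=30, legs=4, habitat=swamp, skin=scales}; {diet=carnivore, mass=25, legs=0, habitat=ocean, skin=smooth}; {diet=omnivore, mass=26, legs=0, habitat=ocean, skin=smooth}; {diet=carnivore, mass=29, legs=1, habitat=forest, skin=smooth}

The common property of the 'Accepted' items is: diet is omnivore. No 'Rejected' item has it.
{diet=omnivore, mass=45, legs=7, habitat=desert, skin=fur}: Accepted (diet is omnivore). {diet=omnivore, mass=30, legs=4, habitat=swamp, skin=scales}: Accepted (diet is omnivore). {diet=carnivore, mass=25, legs=0, habitat=ocean, skin=smooth}: Rejected (diet is carnivore). {diet=omnivore, mass=26, legs=0, habitat=ocean, skin=smooth}: Accepted (diet is omnivore). {diet=carnivore, mass=29, legs=1, habitat=forest, skin=smooth}: Rejected (diet is carnivore).

Accepted, Accepted, Rejected, Accepted, Rejected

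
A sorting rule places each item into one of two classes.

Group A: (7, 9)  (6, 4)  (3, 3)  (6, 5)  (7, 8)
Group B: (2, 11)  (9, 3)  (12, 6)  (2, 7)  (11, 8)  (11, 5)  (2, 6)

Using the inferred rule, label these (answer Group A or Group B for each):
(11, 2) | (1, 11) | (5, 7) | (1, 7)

The pattern is that an item is 'Group A' exactly when: |first − second| ≤ 2.
(11, 2): Group B (|11−2| = 9). (1, 11): Group B (|1−11| = 10). (5, 7): Group A (|5−7| = 2). (1, 7): Group B (|1−7| = 6).

Group B, Group B, Group A, Group B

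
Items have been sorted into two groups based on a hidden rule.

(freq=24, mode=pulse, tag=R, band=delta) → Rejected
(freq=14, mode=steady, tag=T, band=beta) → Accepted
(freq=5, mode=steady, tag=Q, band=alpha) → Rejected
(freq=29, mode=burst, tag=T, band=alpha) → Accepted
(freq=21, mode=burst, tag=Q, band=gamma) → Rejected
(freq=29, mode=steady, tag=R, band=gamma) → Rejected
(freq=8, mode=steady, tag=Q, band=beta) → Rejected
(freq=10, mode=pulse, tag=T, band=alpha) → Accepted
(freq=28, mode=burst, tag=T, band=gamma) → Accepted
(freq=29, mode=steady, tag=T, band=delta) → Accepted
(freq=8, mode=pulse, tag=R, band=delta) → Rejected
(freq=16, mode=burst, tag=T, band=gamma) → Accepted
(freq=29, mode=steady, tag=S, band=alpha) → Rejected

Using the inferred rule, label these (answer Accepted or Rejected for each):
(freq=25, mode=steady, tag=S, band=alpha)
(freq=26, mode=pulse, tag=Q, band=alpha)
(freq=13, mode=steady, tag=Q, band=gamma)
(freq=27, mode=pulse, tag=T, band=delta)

The distinguishing property — tag is T — holds for all the 'Accepted' cases and none of the 'Rejected' cases.

Rejected, Rejected, Rejected, Accepted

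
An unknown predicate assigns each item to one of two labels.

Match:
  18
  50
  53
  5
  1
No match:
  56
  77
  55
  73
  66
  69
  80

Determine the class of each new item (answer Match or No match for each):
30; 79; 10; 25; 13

Match, No match, Match, Match, Match

The classifier is using: at most 53.
30: 30 ≤ 53, qualifies → Match.
79: 79 > 53, does not satisfy this → No match.
10: 10 ≤ 53, qualifies → Match.
25: 25 ≤ 53, qualifies → Match.
13: 13 ≤ 53, qualifies → Match.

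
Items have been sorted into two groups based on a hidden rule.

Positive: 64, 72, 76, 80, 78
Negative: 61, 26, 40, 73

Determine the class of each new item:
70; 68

The pattern is that an item is 'Positive' exactly when: even AND at least 61.
70 — 70 is even, 70 ≥ 61, hence Positive.
68 — 68 is even, 68 ≥ 61, hence Positive.

Positive, Positive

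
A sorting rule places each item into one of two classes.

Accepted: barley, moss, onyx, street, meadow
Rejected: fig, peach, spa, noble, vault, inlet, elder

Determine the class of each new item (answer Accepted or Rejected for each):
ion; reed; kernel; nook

Rejected, Accepted, Accepted, Accepted

Rule: even length. This holds for each 'Accepted' example and fails for each 'Rejected' one.
Rejected: ion, since length 3. Accepted: reed, since length 4. Accepted: kernel, since length 6. Accepted: nook, since length 4.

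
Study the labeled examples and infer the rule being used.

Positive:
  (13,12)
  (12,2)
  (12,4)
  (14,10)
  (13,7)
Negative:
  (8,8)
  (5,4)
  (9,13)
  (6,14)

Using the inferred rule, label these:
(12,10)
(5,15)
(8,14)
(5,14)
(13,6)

Positive, Negative, Negative, Negative, Positive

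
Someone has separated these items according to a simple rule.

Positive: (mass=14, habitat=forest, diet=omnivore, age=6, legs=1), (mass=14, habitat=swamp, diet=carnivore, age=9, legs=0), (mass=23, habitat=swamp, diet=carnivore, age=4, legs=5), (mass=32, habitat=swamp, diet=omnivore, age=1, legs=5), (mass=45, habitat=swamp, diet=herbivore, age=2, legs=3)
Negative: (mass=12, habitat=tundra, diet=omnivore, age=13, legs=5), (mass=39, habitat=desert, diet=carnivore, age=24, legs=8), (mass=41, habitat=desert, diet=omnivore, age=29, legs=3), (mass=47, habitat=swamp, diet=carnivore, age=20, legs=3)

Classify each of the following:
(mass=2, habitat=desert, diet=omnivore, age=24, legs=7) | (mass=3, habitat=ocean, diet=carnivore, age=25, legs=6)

Negative, Negative

The simplest hypothesis consistent with all the labels is: age ≤ 9.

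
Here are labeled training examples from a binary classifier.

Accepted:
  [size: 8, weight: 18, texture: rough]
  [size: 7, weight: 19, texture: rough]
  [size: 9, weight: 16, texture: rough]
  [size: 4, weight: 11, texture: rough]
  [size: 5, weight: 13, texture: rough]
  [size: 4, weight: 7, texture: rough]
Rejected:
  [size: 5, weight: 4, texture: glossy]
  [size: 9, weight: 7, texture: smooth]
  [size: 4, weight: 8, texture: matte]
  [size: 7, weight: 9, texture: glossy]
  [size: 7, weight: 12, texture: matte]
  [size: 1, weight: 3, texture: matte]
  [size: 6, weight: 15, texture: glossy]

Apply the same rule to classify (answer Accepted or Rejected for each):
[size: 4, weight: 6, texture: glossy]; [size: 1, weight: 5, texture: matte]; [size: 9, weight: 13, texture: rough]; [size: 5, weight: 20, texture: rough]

Looking at the examples, the only property every 'Accepted' case has and every 'Rejected' case lacks is: texture is rough.

Rejected, Rejected, Accepted, Accepted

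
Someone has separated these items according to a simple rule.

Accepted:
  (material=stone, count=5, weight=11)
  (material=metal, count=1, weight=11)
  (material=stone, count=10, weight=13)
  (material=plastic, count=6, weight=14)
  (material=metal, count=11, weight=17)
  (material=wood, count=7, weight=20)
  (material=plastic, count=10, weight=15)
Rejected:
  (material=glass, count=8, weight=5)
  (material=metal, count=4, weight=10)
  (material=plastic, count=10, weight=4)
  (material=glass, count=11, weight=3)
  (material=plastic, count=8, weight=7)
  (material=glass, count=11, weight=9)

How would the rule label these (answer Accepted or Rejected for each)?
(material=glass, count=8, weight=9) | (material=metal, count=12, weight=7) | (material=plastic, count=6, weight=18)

Rejected, Rejected, Accepted

Rule: weight ≥ 11. This holds for each 'Accepted' example and fails for each 'Rejected' one.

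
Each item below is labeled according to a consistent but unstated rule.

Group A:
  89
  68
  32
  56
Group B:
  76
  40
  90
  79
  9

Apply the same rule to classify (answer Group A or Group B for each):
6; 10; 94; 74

Rule: ≡ 2 (mod 3). This holds for each 'Group A' example and fails for each 'Group B' one.
6: 6 mod 3 = 0, lacks this property → Group B. 10: 10 mod 3 = 1, lacks this property → Group B. 94: 94 mod 3 = 1, lacks this property → Group B. 74: 74 mod 3 = 2, passes → Group A.

Group B, Group B, Group B, Group A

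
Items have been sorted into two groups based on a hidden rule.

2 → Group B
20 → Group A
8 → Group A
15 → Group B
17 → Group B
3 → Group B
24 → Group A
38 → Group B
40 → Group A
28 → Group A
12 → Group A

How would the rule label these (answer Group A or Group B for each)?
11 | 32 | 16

The distinguishing property — multiple of 4 — holds for all the 'Group A' cases and none of the 'Group B' cases.

Group B, Group A, Group A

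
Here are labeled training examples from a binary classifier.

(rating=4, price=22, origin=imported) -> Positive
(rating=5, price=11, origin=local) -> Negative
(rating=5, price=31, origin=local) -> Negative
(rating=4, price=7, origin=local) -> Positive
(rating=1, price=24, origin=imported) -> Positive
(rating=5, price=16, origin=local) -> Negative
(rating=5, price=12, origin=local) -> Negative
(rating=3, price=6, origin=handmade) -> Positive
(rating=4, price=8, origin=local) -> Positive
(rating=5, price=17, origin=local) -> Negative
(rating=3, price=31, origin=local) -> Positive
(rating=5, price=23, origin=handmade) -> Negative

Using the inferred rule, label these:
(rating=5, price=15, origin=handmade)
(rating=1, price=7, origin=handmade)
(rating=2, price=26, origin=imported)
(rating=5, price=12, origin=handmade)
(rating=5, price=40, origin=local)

Negative, Positive, Positive, Negative, Negative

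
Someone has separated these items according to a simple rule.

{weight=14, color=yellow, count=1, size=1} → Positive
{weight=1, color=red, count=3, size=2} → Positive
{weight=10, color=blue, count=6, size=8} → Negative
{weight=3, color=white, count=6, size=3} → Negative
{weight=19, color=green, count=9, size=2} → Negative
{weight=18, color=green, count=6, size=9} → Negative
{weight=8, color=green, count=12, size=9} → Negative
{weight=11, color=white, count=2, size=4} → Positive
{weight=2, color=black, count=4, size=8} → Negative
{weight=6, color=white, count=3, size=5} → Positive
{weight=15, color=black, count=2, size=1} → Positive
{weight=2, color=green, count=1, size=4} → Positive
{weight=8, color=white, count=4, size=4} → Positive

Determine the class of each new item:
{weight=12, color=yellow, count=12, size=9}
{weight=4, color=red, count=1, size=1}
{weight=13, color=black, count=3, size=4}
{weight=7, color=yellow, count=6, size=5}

The distinguishing property — count ≤ 4 AND size ≤ 5 — holds for all the 'Positive' cases and none of the 'Negative' cases.
{weight=12, color=yellow, count=12, size=9} → count = 12, size = 9 → Negative.
{weight=4, color=red, count=1, size=1} → count = 1, size = 1 → Positive.
{weight=13, color=black, count=3, size=4} → count = 3, size = 4 → Positive.
{weight=7, color=yellow, count=6, size=5} → count = 6, size = 5 → Negative.

Negative, Positive, Positive, Negative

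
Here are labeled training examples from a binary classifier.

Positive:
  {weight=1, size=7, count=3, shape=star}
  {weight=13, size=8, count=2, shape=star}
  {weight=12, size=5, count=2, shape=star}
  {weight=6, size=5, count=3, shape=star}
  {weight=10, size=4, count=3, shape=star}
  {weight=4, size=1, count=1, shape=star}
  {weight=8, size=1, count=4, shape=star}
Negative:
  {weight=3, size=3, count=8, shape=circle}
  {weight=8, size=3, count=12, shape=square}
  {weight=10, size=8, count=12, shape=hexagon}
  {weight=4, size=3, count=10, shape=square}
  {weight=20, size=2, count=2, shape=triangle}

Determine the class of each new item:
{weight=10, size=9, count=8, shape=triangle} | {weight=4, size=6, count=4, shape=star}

Every 'Positive' example satisfies: shape is star. None of the 'Negative' examples do.

Negative, Positive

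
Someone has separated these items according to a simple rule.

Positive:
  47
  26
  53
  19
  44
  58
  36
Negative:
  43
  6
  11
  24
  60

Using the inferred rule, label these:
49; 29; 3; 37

Positive, Positive, Negative, Positive

The rule appears to be: digit sum ≥ 8.
49: Positive (digit sum 4+9 = 13). 29: Positive (digit sum 2+9 = 11). 3: Negative (digit sum 3). 37: Positive (digit sum 3+7 = 10).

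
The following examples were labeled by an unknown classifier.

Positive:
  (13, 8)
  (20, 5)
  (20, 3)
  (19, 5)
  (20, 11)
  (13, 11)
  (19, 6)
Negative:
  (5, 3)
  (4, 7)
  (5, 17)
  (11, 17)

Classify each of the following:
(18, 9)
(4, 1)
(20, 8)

'Positive' ⟺ first ≥ 13.
(18, 9): first 18 — meets the rule, so Positive.
(4, 1): first 4 — fails the rule, so Negative.
(20, 8): first 20 — meets the rule, so Positive.

Positive, Negative, Positive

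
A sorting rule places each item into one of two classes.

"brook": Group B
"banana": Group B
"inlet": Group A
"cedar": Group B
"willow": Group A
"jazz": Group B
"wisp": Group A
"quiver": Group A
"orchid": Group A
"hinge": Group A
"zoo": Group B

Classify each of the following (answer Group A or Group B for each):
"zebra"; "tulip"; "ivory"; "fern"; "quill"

The simplest hypothesis consistent with all the labels is: contains 'i'.
"zebra" — no 'i', hence Group B. "tulip" — has 'i', hence Group A. "ivory" — has 'i', hence Group A. "fern" — no 'i', hence Group B. "quill" — has 'i', hence Group A.

Group B, Group A, Group A, Group B, Group A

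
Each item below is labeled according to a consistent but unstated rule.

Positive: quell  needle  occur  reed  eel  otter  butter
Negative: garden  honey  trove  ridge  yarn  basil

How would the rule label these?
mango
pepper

Negative, Positive

'Positive' ⟺ has a double letter.
mango → no doubled letter → Negative. pepper → 'pp' doubled → Positive.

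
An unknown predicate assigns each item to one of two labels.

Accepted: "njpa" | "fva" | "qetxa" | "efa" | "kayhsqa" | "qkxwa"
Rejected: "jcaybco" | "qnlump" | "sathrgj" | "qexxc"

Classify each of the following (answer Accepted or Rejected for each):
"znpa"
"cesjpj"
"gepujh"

The simplest hypothesis consistent with all the labels is: ends with 'a'.

Accepted, Rejected, Rejected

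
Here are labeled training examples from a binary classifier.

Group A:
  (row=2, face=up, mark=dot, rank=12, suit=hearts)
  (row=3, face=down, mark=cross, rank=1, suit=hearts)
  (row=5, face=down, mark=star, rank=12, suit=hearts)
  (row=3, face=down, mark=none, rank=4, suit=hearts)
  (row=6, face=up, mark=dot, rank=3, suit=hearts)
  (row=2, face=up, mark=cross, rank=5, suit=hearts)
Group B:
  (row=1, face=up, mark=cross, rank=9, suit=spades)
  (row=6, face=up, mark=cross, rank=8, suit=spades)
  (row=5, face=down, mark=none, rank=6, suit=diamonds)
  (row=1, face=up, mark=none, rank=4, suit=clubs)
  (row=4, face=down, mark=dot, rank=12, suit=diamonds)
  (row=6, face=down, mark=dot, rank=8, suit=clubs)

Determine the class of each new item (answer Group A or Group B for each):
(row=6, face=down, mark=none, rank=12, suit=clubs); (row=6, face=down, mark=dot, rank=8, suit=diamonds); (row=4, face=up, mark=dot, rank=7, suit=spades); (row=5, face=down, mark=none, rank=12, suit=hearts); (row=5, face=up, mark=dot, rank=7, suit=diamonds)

One predicate separates the groups cleanly: suit is hearts.

Group B, Group B, Group B, Group A, Group B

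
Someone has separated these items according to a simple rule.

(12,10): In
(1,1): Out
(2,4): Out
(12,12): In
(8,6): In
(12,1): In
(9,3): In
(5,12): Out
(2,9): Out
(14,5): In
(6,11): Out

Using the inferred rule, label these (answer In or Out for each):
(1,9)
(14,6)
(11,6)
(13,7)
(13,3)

The simplest hypothesis consistent with all the labels is: first ≥ 8.

Out, In, In, In, In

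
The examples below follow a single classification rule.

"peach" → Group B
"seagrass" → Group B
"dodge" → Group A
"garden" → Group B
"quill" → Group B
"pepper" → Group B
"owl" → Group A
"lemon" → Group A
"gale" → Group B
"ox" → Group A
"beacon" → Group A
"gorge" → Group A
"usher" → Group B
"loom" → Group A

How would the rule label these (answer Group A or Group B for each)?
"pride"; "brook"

Group B, Group A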